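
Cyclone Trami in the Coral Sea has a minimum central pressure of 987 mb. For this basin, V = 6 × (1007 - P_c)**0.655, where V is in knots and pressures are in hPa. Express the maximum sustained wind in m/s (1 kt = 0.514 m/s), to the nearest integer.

ΔP = 1007 − 987 = 20 mb.
V ≈ 6 × 20^0.655 = 6 × 7.115 ≈ 42.690 kt.
42.690 × 0.514 ≈ 21.94 m/s → 22 m/s.

22 m/s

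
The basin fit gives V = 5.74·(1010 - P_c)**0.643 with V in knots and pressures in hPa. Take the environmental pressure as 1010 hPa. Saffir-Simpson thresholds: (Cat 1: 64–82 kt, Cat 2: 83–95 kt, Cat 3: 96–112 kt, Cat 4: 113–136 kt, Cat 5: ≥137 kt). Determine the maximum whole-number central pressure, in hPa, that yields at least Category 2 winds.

Category 2 begins at V = 83 kt.
Required ΔP = (83/5.74)^(1/0.643) = 14.460^1.555 ≈ 63.72 hPa.
P_c ≤ 1010 − 63.72 = 946.28, so the highest integer P_c is 946 hPa.

946 hPa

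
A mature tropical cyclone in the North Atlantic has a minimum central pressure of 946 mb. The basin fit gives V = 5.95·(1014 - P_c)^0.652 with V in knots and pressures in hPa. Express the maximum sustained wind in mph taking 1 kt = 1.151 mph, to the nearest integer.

ΔP = 1014 − 946 = 68 mb.
V ≈ 5.95 × 68^0.652 = 5.95 × 15.660 ≈ 93.178 kt.
93.178 × 1.151 ≈ 107.25 mph → 107 mph.

107 mph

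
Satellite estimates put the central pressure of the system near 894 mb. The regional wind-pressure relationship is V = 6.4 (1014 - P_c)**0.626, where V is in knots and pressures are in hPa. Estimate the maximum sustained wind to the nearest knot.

ΔP = 1014 − 894 = 120 mb.
120^0.626 ≈ 20.025.
V ≈ 6.4 × 20.025 ≈ 128.2 kt.

128 kt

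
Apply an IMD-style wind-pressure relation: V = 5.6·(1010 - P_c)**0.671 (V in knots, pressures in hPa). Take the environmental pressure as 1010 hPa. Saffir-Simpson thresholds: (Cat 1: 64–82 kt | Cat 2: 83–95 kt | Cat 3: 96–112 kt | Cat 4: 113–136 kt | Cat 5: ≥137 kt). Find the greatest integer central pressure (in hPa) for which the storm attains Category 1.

972 hPa

Category 1 begins at V = 64 kt.
Required ΔP = (64/5.6)^(1/0.671) = 11.429^1.490 ≈ 37.73 hPa.
P_c ≤ 1010 − 37.73 = 972.27, so the highest integer P_c is 972 hPa.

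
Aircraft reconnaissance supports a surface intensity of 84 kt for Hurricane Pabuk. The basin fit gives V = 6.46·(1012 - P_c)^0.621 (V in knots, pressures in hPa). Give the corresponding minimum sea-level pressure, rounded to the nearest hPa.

ΔP = (V / 6.46)^(1/0.621) = (84/6.46)^1.610.
84/6.46 = 13.003; 13.003^1.610 ≈ 62.22 hPa.
P_c = 1012 − 62.22 = 949.78 ≈ 950 hPa.

950 hPa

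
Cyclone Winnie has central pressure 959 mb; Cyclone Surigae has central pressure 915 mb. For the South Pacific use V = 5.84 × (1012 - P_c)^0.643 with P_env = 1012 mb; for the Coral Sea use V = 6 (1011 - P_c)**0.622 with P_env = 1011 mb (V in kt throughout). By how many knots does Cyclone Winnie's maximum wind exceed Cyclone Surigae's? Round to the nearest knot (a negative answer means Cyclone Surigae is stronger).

-28 kt

Cyclone Winnie: ΔP = 53; V ≈ 5.84 × 53^0.643 ≈ 75.01 kt.
Cyclone Surigae: ΔP = 96; V ≈ 6 × 96^0.622 ≈ 102.59 kt.
Difference ≈ 75.01 − 102.59 = -27.58 → -28 kt.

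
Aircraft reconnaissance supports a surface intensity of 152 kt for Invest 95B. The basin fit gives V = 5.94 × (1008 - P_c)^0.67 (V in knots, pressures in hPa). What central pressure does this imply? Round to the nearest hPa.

ΔP = (V / 5.94)^(1/0.67) = (152/5.94)^1.493.
152/5.94 = 25.589; 25.589^1.493 ≈ 126.35 hPa.
P_c = 1008 − 126.35 = 881.65 ≈ 882 hPa.

882 hPa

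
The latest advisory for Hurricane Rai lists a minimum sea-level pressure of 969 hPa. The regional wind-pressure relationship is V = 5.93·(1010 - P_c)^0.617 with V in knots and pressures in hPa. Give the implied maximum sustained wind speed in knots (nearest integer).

59 kt

ΔP = 1010 − 969 = 41 hPa.
41^0.617 ≈ 9.888.
V ≈ 5.93 × 9.888 ≈ 58.6 kt.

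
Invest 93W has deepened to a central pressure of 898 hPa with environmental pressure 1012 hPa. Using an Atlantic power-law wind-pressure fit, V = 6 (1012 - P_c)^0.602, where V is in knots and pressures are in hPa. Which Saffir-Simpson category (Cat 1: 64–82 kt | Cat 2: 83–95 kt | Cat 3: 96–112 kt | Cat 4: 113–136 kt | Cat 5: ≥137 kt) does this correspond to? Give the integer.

3

ΔP = 1012 − 898 = 114 hPa.
V ≈ 6 × 114^0.602 = 6 × 17.31 ≈ 104 kt.
104 kt falls in the Category 3 band.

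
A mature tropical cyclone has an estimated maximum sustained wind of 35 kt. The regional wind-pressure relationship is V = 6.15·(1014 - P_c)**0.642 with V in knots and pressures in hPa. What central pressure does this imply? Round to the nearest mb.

ΔP = (V / 6.15)^(1/0.642) = (35/6.15)^1.558.
35/6.15 = 5.691; 5.691^1.558 ≈ 15.01 mb.
P_c = 1014 − 15.01 = 998.99 ≈ 999 mb.

999 mb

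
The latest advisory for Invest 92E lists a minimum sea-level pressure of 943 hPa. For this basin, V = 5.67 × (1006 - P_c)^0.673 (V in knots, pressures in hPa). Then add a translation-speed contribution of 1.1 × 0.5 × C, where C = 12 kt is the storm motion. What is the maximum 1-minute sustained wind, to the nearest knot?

99 kt

ΔP = 1006 − 943 = 63 hPa.
63^0.673 ≈ 16.254.
V ≈ 5.67 × 16.254 ≈ 92.2 kt.
Translation term: 1.1 × 0.5 × 12 = 6.6 kt.
Corrected V ≈ 98.8 kt → 99 kt.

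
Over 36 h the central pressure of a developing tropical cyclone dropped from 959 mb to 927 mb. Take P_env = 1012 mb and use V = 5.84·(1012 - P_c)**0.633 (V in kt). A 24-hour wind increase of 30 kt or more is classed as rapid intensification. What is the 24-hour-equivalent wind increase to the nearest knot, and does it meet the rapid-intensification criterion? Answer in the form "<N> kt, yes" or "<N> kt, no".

V₁: ΔP = 53, V ≈ 5.84 × 53^0.633 ≈ 72.09 kt.
V₂: ΔP = 85, V ≈ 5.84 × 85^0.633 ≈ 97.22 kt.
ΔV over 36 h = 25.13 kt → 24 h equivalent = 25.13 × 24/36 ≈ 16.75 kt.
17 kt < 30 kt ⇒ not rapid intensification.

17 kt, no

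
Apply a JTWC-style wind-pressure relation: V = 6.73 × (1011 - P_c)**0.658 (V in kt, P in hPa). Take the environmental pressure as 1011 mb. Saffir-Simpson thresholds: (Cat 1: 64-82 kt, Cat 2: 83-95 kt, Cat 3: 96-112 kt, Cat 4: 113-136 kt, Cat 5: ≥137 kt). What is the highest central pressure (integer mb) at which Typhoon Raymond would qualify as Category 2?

965 mb

Category 2 begins at V = 83 kt.
Required ΔP = (83/6.73)^(1/0.658) = 12.333^1.520 ≈ 45.51 mb.
P_c ≤ 1011 − 45.51 = 965.49, so the highest integer P_c is 965 mb.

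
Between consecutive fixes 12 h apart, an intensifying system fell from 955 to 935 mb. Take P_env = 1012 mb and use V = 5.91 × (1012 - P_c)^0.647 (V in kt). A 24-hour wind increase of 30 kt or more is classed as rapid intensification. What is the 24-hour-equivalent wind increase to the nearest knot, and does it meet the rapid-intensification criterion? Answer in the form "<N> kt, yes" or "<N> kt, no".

V₁: ΔP = 57, V ≈ 5.91 × 57^0.647 ≈ 80.84 kt.
V₂: ΔP = 77, V ≈ 5.91 × 77^0.647 ≈ 98.21 kt.
ΔV over 12 h = 17.37 kt → 24 h equivalent = 17.37 × 24/12 ≈ 34.74 kt.
35 kt ≥ 30 kt ⇒ rapid intensification.

35 kt, yes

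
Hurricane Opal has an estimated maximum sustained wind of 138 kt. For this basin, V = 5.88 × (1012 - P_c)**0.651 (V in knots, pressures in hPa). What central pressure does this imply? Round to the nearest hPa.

ΔP = (V / 5.88)^(1/0.651) = (138/5.88)^1.536.
138/5.88 = 23.469; 23.469^1.536 ≈ 127.42 hPa.
P_c = 1012 − 127.42 = 884.58 ≈ 885 hPa.

885 hPa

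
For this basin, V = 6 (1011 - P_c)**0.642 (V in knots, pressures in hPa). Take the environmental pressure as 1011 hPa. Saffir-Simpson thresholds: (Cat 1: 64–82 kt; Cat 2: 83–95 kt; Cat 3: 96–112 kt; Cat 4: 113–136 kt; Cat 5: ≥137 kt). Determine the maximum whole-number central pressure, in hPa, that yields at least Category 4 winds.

914 hPa

Category 4 begins at V = 113 kt.
Required ΔP = (113/6)^(1/0.642) = 18.833^1.558 ≈ 96.80 hPa.
P_c ≤ 1011 − 96.80 = 914.20, so the highest integer P_c is 914 hPa.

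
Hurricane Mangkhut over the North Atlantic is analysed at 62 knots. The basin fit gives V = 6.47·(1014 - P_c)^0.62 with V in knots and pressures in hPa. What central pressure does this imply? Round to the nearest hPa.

ΔP = (V / 6.47)^(1/0.62) = (62/6.47)^1.613.
62/6.47 = 9.583; 9.583^1.613 ≈ 38.29 hPa.
P_c = 1014 − 38.29 = 975.71 ≈ 976 hPa.

976 hPa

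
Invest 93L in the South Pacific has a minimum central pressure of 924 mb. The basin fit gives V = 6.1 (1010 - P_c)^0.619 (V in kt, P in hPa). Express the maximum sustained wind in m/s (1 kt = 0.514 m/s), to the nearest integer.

49 m/s

ΔP = 1010 − 924 = 86 mb.
V ≈ 6.1 × 86^0.619 = 6.1 × 15.756 ≈ 96.113 kt.
96.113 × 0.514 ≈ 49.40 m/s → 49 m/s.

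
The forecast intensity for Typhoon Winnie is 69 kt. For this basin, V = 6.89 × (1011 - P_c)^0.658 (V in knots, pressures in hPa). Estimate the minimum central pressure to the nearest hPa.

978 hPa

ΔP = (V / 6.89)^(1/0.658) = (69/6.89)^1.520.
69/6.89 = 10.015; 10.015^1.520 ≈ 33.17 hPa.
P_c = 1011 − 33.17 = 977.83 ≈ 978 hPa.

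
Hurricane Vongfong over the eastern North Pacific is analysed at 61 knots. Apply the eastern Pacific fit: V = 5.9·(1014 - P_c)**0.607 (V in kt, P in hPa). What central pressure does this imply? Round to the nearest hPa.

967 hPa

ΔP = (V / 5.9)^(1/0.607) = (61/5.9)^1.647.
61/5.9 = 10.339; 10.339^1.647 ≈ 46.91 hPa.
P_c = 1014 − 46.91 = 967.09 ≈ 967 hPa.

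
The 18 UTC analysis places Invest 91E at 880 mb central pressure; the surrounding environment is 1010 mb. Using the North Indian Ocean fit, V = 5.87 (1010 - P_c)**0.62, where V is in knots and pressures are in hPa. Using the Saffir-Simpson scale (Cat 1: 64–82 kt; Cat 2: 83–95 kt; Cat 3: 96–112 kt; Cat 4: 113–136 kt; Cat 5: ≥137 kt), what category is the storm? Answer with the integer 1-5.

ΔP = 1010 − 880 = 130 mb.
V ≈ 5.87 × 130^0.62 = 5.87 × 20.45 ≈ 120 kt.
120 kt falls in the Category 4 band.

4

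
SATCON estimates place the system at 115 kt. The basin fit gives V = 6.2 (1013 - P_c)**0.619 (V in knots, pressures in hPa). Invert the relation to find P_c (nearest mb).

ΔP = (V / 6.2)^(1/0.619) = (115/6.2)^1.616.
115/6.2 = 18.548; 18.548^1.616 ≈ 111.93 mb.
P_c = 1013 − 111.93 = 901.07 ≈ 901 mb.

901 mb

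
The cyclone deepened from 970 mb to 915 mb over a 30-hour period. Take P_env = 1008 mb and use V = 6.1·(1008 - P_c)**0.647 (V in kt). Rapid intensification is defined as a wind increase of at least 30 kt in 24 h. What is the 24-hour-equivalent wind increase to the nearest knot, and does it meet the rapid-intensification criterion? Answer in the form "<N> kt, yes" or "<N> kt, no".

40 kt, yes

V₁: ΔP = 38, V ≈ 6.1 × 38^0.647 ≈ 64.19 kt.
V₂: ΔP = 93, V ≈ 6.1 × 93^0.647 ≈ 114.54 kt.
ΔV over 30 h = 50.35 kt → 24 h equivalent = 50.35 × 24/30 ≈ 40.28 kt.
40 kt ≥ 30 kt ⇒ rapid intensification.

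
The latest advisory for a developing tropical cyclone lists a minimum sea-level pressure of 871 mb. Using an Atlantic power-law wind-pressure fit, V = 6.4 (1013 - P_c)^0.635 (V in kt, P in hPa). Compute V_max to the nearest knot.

149 kt

ΔP = 1013 − 871 = 142 mb.
142^0.635 ≈ 23.265.
V ≈ 6.4 × 23.265 ≈ 148.9 kt.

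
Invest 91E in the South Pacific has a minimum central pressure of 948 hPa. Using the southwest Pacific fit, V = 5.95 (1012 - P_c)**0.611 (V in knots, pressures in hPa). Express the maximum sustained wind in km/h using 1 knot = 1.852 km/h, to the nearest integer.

140 km/h

ΔP = 1012 − 948 = 64 hPa.
V ≈ 5.95 × 64^0.611 = 5.95 × 12.693 ≈ 75.525 kt.
75.525 × 1.852 ≈ 139.87 km/h → 140 km/h.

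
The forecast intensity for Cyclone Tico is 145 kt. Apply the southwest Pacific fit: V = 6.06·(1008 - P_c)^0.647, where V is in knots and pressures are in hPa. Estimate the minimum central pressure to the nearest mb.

ΔP = (V / 6.06)^(1/0.647) = (145/6.06)^1.546.
145/6.06 = 23.927; 23.927^1.546 ≈ 135.27 mb.
P_c = 1008 − 135.27 = 872.73 ≈ 873 mb.

873 mb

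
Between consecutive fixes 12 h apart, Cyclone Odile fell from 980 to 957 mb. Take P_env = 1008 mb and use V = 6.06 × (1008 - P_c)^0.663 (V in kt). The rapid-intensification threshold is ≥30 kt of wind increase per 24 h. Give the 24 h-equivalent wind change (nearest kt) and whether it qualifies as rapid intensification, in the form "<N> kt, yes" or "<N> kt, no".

54 kt, yes

V₁: ΔP = 28, V ≈ 6.06 × 28^0.663 ≈ 55.20 kt.
V₂: ΔP = 51, V ≈ 6.06 × 51^0.663 ≈ 82.15 kt.
ΔV over 12 h = 26.95 kt → 24 h equivalent = 26.95 × 24/12 ≈ 53.90 kt.
54 kt ≥ 30 kt ⇒ rapid intensification.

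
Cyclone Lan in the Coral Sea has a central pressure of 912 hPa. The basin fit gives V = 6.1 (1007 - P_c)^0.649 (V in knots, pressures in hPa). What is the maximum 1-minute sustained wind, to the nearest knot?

ΔP = 1007 − 912 = 95 hPa.
95^0.649 ≈ 19.211.
V ≈ 6.1 × 19.211 ≈ 117.2 kt.

117 kt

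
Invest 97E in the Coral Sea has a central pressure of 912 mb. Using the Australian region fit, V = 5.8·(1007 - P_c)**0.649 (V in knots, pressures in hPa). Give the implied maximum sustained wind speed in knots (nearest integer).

ΔP = 1007 − 912 = 95 mb.
95^0.649 ≈ 19.211.
V ≈ 5.8 × 19.211 ≈ 111.4 kt.

111 kt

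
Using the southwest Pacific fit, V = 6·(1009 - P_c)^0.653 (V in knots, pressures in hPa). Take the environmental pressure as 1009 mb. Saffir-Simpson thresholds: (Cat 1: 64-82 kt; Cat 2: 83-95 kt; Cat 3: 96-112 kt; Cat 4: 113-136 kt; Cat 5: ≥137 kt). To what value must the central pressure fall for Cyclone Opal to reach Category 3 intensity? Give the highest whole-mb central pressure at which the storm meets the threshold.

Category 3 begins at V = 96 kt.
Required ΔP = (96/6)^(1/0.653) = 16.000^1.531 ≈ 69.82 mb.
P_c ≤ 1009 − 69.82 = 939.18, so the highest integer P_c is 939 mb.

939 mb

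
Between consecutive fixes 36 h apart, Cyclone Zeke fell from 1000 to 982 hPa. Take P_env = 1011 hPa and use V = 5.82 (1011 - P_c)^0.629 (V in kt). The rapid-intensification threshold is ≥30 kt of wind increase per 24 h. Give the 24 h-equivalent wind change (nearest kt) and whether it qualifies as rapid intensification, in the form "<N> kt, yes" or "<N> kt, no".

15 kt, no

V₁: ΔP = 11, V ≈ 5.82 × 11^0.629 ≈ 26.30 kt.
V₂: ΔP = 29, V ≈ 5.82 × 29^0.629 ≈ 48.39 kt.
ΔV over 36 h = 22.09 kt → 24 h equivalent = 22.09 × 24/36 ≈ 14.73 kt.
15 kt < 30 kt ⇒ not rapid intensification.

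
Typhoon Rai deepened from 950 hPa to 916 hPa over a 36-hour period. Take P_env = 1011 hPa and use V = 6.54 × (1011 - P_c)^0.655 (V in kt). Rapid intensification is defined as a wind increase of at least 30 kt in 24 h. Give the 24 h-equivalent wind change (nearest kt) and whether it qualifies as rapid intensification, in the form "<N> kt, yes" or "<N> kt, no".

22 kt, no

V₁: ΔP = 61, V ≈ 6.54 × 61^0.655 ≈ 96.60 kt.
V₂: ΔP = 95, V ≈ 6.54 × 95^0.655 ≈ 129.12 kt.
ΔV over 36 h = 32.52 kt → 24 h equivalent = 32.52 × 24/36 ≈ 21.68 kt.
22 kt < 30 kt ⇒ not rapid intensification.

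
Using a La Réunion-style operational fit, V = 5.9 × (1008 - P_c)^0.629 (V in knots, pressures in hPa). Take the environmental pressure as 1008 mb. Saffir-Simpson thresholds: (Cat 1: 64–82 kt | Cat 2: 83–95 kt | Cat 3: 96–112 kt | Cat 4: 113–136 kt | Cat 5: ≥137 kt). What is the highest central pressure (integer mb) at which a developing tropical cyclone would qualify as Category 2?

941 mb

Category 2 begins at V = 83 kt.
Required ΔP = (83/5.9)^(1/0.629) = 14.068^1.590 ≈ 66.91 mb.
P_c ≤ 1008 − 66.91 = 941.09, so the highest integer P_c is 941 mb.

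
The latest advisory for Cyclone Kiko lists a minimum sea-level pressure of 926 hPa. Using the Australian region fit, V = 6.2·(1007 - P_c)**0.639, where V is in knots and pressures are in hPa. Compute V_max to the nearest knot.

103 kt

ΔP = 1007 − 926 = 81 hPa.
81^0.639 ≈ 16.578.
V ≈ 6.2 × 16.578 ≈ 102.8 kt.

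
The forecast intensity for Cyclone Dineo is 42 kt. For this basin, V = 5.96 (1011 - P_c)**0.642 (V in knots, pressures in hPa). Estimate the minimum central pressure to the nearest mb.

ΔP = (V / 5.96)^(1/0.642) = (42/5.96)^1.558.
42/5.96 = 7.047; 7.047^1.558 ≈ 20.94 mb.
P_c = 1011 − 20.94 = 990.06 ≈ 990 mb.

990 mb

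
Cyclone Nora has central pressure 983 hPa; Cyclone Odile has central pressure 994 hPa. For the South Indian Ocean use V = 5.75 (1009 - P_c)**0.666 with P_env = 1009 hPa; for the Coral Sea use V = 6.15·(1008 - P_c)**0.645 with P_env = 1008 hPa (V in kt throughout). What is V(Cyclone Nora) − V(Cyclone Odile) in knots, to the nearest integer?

Cyclone Nora: ΔP = 26; V ≈ 5.75 × 26^0.666 ≈ 50.35 kt.
Cyclone Odile: ΔP = 14; V ≈ 6.15 × 14^0.645 ≈ 33.74 kt.
Difference ≈ 50.35 − 33.74 = 16.61 → 17 kt.

17 kt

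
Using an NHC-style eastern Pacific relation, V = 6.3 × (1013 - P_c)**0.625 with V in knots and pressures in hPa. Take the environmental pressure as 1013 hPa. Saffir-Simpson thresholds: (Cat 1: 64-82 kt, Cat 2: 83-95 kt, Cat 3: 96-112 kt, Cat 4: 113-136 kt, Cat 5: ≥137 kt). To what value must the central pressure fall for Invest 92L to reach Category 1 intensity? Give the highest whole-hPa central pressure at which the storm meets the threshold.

Category 1 begins at V = 64 kt.
Required ΔP = (64/6.3)^(1/0.625) = 10.159^1.600 ≈ 40.83 hPa.
P_c ≤ 1013 − 40.83 = 972.17, so the highest integer P_c is 972 hPa.

972 hPa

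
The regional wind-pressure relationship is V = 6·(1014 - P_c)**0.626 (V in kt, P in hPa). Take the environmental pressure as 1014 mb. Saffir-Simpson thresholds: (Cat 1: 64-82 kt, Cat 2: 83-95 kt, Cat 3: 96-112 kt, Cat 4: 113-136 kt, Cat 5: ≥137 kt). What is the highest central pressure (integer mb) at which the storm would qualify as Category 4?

905 mb

Category 4 begins at V = 113 kt.
Required ΔP = (113/6)^(1/0.626) = 18.833^1.597 ≈ 108.80 mb.
P_c ≤ 1014 − 108.80 = 905.20, so the highest integer P_c is 905 mb.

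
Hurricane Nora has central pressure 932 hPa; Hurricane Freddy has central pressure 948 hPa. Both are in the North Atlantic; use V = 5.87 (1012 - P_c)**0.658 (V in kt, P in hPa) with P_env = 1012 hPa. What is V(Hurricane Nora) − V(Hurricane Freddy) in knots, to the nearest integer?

14 kt

Hurricane Nora: ΔP = 80; V ≈ 5.87 × 80^0.658 ≈ 104.92 kt.
Hurricane Freddy: ΔP = 64; V ≈ 5.87 × 64^0.658 ≈ 90.60 kt.
Difference ≈ 104.92 − 90.60 = 14.32 → 14 kt.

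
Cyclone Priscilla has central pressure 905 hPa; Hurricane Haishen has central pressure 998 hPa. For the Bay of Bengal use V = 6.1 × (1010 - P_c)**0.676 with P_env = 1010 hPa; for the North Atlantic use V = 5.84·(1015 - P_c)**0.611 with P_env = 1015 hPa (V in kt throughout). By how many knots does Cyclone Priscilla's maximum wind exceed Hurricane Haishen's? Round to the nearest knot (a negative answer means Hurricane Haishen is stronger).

Cyclone Priscilla: ΔP = 105; V ≈ 6.1 × 105^0.676 ≈ 141.79 kt.
Hurricane Haishen: ΔP = 17; V ≈ 5.84 × 17^0.611 ≈ 32.98 kt.
Difference ≈ 141.79 − 32.98 = 108.81 → 109 kt.

109 kt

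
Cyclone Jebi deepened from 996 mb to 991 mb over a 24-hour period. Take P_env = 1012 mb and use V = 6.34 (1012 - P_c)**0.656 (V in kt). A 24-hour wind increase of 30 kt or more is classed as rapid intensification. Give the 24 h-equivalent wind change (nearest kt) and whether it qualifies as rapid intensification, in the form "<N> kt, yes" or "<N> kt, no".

V₁: ΔP = 16, V ≈ 6.34 × 16^0.656 ≈ 39.08 kt.
V₂: ΔP = 21, V ≈ 6.34 × 21^0.656 ≈ 46.72 kt.
ΔV over 24 h = 7.64 kt → 24 h equivalent = 7.64 × 24/24 ≈ 7.64 kt.
8 kt < 30 kt ⇒ not rapid intensification.

8 kt, no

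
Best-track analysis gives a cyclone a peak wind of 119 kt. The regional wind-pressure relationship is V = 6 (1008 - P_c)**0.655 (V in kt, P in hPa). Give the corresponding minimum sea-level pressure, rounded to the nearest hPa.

ΔP = (V / 6)^(1/0.655) = (119/6)^1.527.
119/6 = 19.833; 19.833^1.527 ≈ 95.67 hPa.
P_c = 1008 − 95.67 = 912.33 ≈ 912 hPa.

912 hPa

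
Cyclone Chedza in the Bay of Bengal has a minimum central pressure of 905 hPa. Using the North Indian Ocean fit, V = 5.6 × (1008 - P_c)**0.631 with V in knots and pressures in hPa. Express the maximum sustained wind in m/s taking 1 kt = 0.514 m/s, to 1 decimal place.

ΔP = 1008 − 905 = 103 hPa.
V ≈ 5.6 × 103^0.631 = 5.6 × 18.625 ≈ 104.301 kt.
104.301 × 0.514 ≈ 53.61 m/s → 53.6 m/s.

53.6 m/s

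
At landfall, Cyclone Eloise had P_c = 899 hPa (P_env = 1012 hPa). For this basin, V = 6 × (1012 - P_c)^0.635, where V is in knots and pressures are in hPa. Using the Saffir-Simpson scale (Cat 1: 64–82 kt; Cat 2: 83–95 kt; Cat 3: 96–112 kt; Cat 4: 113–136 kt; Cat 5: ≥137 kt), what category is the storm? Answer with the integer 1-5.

4

ΔP = 1012 − 899 = 113 hPa.
V ≈ 6 × 113^0.635 = 6 × 20.12 ≈ 121 kt.
121 kt falls in the Category 4 band.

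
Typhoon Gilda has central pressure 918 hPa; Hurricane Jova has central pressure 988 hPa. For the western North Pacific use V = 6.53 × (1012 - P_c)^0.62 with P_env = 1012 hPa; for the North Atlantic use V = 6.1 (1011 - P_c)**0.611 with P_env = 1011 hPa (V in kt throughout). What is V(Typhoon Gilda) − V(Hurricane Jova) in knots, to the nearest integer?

68 kt

Typhoon Gilda: ΔP = 94; V ≈ 6.53 × 94^0.62 ≈ 109.21 kt.
Hurricane Jova: ΔP = 23; V ≈ 6.1 × 23^0.611 ≈ 41.43 kt.
Difference ≈ 109.21 − 41.43 = 67.78 → 68 kt.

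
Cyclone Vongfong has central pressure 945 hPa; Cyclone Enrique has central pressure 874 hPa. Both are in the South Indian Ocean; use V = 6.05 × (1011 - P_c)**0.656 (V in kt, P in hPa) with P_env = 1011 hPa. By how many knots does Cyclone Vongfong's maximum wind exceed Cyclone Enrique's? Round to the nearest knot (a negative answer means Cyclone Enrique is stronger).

-58 kt

Cyclone Vongfong: ΔP = 66; V ≈ 6.05 × 66^0.656 ≈ 94.49 kt.
Cyclone Enrique: ΔP = 137; V ≈ 6.05 × 137^0.656 ≈ 152.56 kt.
Difference ≈ 94.49 − 152.56 = -58.07 → -58 kt.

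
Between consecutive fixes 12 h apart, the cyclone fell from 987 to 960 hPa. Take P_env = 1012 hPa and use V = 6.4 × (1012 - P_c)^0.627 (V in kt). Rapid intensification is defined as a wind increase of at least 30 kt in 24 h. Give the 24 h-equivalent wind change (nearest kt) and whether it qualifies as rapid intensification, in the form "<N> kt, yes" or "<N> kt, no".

V₁: ΔP = 25, V ≈ 6.4 × 25^0.627 ≈ 48.16 kt.
V₂: ΔP = 52, V ≈ 6.4 × 52^0.627 ≈ 76.23 kt.
ΔV over 12 h = 28.07 kt → 24 h equivalent = 28.07 × 24/12 ≈ 56.14 kt.
56 kt ≥ 30 kt ⇒ rapid intensification.

56 kt, yes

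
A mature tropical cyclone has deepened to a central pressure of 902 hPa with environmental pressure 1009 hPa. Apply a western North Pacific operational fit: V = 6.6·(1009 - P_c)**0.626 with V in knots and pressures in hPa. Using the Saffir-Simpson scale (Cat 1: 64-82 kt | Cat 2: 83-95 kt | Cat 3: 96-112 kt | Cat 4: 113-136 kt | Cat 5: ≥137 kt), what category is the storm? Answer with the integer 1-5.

4

ΔP = 1009 − 902 = 107 hPa.
V ≈ 6.6 × 107^0.626 = 6.6 × 18.64 ≈ 123 kt.
123 kt falls in the Category 4 band.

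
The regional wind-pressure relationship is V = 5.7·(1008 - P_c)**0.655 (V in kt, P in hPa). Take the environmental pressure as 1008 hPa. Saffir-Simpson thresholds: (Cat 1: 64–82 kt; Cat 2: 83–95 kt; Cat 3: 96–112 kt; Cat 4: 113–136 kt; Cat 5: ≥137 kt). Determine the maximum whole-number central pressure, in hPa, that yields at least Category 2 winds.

948 hPa

Category 2 begins at V = 83 kt.
Required ΔP = (83/5.7)^(1/0.655) = 14.561^1.527 ≈ 59.69 hPa.
P_c ≤ 1008 − 59.69 = 948.31, so the highest integer P_c is 948 hPa.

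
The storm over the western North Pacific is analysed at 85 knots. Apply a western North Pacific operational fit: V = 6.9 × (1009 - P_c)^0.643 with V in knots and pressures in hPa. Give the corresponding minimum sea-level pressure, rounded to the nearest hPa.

959 hPa

ΔP = (V / 6.9)^(1/0.643) = (85/6.9)^1.555.
85/6.9 = 12.319; 12.319^1.555 ≈ 49.67 hPa.
P_c = 1009 − 49.67 = 959.33 ≈ 959 hPa.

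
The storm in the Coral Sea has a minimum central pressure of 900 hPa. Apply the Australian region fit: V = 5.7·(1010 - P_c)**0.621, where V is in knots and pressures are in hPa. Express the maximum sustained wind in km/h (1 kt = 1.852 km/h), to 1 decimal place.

ΔP = 1010 − 900 = 110 hPa.
V ≈ 5.7 × 110^0.621 = 5.7 × 18.523 ≈ 105.580 kt.
105.580 × 1.852 ≈ 195.53 km/h → 195.5 km/h.

195.5 km/h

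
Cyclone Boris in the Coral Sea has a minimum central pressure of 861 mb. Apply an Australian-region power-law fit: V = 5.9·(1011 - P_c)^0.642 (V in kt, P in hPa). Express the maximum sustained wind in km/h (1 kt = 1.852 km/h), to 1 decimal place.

272.6 km/h

ΔP = 1011 − 861 = 150 mb.
V ≈ 5.9 × 150^0.642 = 5.9 × 24.949 ≈ 147.198 kt.
147.198 × 1.852 ≈ 272.61 km/h → 272.6 km/h.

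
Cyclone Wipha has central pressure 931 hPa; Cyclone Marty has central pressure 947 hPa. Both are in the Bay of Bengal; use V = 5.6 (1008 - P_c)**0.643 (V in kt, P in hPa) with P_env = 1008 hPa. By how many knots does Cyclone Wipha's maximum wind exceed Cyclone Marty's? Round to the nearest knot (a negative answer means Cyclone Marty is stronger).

Cyclone Wipha: ΔP = 77; V ≈ 5.6 × 77^0.643 ≈ 91.45 kt.
Cyclone Marty: ΔP = 61; V ≈ 5.6 × 61^0.643 ≈ 78.73 kt.
Difference ≈ 91.45 − 78.73 = 12.72 → 13 kt.

13 kt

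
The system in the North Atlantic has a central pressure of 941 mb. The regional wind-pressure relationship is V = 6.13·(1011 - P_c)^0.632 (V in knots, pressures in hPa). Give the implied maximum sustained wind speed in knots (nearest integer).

90 kt

ΔP = 1011 − 941 = 70 mb.
70^0.632 ≈ 14.659.
V ≈ 6.13 × 14.659 ≈ 89.9 kt.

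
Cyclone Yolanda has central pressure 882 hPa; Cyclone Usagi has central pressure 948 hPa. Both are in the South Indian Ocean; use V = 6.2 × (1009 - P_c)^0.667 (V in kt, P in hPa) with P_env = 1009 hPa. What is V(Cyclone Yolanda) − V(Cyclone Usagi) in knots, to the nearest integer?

61 kt

Cyclone Yolanda: ΔP = 127; V ≈ 6.2 × 127^0.667 ≈ 156.90 kt.
Cyclone Usagi: ΔP = 61; V ≈ 6.2 × 61^0.667 ≈ 96.21 kt.
Difference ≈ 156.90 − 96.21 = 60.69 → 61 kt.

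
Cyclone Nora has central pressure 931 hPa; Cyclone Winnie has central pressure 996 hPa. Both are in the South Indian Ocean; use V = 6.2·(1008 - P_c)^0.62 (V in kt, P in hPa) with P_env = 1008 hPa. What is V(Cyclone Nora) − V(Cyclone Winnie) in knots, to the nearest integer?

63 kt

Cyclone Nora: ΔP = 77; V ≈ 6.2 × 77^0.62 ≈ 91.63 kt.
Cyclone Winnie: ΔP = 12; V ≈ 6.2 × 12^0.62 ≈ 28.94 kt.
Difference ≈ 91.63 − 28.94 = 62.69 → 63 kt.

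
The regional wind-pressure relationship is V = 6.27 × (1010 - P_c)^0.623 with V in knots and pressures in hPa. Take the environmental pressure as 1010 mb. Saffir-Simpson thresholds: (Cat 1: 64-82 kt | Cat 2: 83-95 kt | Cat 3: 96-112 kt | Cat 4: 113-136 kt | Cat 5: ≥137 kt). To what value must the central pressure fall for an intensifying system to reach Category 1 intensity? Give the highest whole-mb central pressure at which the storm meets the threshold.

Category 1 begins at V = 64 kt.
Required ΔP = (64/6.27)^(1/0.623) = 10.207^1.605 ≈ 41.63 mb.
P_c ≤ 1010 − 41.63 = 968.37, so the highest integer P_c is 968 mb.

968 mb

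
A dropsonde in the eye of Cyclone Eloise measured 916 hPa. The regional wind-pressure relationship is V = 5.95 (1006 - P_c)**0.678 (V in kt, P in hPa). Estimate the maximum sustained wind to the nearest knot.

ΔP = 1006 − 916 = 90 hPa.
90^0.678 ≈ 21.134.
V ≈ 5.95 × 21.134 ≈ 125.7 kt.

126 kt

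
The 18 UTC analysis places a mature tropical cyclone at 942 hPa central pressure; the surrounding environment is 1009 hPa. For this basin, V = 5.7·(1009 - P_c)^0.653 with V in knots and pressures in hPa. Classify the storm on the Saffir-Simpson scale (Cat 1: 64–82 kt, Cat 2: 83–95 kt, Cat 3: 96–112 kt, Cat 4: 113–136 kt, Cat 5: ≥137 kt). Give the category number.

ΔP = 1009 − 942 = 67 hPa.
V ≈ 5.7 × 67^0.653 = 5.7 × 15.57 ≈ 89 kt.
89 kt falls in the Category 2 band.

2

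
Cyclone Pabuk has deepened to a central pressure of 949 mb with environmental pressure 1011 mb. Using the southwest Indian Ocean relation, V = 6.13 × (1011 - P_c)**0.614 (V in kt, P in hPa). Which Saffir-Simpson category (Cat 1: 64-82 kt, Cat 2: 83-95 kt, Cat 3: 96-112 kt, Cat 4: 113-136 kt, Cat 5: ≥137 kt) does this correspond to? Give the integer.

1

ΔP = 1011 − 949 = 62 mb.
V ≈ 6.13 × 62^0.614 = 6.13 × 12.60 ≈ 77 kt.
77 kt falls in the Category 1 band.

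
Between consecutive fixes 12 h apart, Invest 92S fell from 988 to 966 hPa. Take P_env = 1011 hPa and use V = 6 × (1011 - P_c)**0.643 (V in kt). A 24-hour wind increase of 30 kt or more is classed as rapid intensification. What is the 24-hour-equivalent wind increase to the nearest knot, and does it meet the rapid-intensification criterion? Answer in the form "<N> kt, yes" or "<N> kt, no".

49 kt, yes

V₁: ΔP = 23, V ≈ 6 × 23^0.643 ≈ 45.05 kt.
V₂: ΔP = 45, V ≈ 6 × 45^0.643 ≈ 69.37 kt.
ΔV over 12 h = 24.32 kt → 24 h equivalent = 24.32 × 24/12 ≈ 48.64 kt.
49 kt ≥ 30 kt ⇒ rapid intensification.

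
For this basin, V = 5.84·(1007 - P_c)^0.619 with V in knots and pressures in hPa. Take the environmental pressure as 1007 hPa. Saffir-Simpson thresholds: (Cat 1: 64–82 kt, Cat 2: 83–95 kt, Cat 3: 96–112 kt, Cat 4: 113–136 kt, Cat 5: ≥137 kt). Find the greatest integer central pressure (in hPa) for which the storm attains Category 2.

934 hPa

Category 2 begins at V = 83 kt.
Required ΔP = (83/5.84)^(1/0.619) = 14.212^1.616 ≈ 72.80 hPa.
P_c ≤ 1007 − 72.80 = 934.20, so the highest integer P_c is 934 hPa.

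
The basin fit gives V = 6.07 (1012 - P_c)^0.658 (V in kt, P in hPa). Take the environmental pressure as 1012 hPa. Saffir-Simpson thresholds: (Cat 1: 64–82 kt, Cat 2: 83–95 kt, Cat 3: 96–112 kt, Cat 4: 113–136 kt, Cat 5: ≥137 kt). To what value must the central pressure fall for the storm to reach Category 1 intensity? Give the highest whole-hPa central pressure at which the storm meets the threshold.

976 hPa

Category 1 begins at V = 64 kt.
Required ΔP = (64/6.07)^(1/0.658) = 10.544^1.520 ≈ 35.87 hPa.
P_c ≤ 1012 − 35.87 = 976.13, so the highest integer P_c is 976 hPa.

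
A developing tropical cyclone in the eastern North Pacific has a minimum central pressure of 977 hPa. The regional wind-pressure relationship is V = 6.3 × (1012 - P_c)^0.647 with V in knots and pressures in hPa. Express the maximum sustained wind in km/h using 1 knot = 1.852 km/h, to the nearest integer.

116 km/h

ΔP = 1012 − 977 = 35 hPa.
V ≈ 6.3 × 35^0.647 = 6.3 × 9.977 ≈ 62.857 kt.
62.857 × 1.852 ≈ 116.41 km/h → 116 km/h.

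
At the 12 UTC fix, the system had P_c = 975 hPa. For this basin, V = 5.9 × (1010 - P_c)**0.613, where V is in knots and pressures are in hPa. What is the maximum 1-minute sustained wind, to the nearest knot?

52 kt

ΔP = 1010 − 975 = 35 hPa.
35^0.613 ≈ 8.841.
V ≈ 5.9 × 8.841 ≈ 52.2 kt.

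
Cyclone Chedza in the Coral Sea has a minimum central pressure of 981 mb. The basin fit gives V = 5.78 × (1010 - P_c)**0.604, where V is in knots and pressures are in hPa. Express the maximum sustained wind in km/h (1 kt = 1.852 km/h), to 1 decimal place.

ΔP = 1010 − 981 = 29 mb.
V ≈ 5.78 × 29^0.604 = 5.78 × 7.643 ≈ 44.179 kt.
44.179 × 1.852 ≈ 81.82 km/h → 81.8 km/h.

81.8 km/h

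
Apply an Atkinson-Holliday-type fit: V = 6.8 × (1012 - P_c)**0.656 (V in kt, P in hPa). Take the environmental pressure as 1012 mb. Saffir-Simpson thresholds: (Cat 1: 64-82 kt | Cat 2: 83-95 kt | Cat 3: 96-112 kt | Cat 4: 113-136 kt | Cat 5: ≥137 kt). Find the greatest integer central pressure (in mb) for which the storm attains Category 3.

955 mb

Category 3 begins at V = 96 kt.
Required ΔP = (96/6.8)^(1/0.656) = 14.118^1.524 ≈ 56.58 mb.
P_c ≤ 1012 − 56.58 = 955.42, so the highest integer P_c is 955 mb.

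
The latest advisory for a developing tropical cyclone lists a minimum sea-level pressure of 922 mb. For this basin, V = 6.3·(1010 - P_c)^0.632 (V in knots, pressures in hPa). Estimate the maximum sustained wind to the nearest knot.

107 kt

ΔP = 1010 − 922 = 88 mb.
88^0.632 ≈ 16.940.
V ≈ 6.3 × 16.940 ≈ 106.7 kt.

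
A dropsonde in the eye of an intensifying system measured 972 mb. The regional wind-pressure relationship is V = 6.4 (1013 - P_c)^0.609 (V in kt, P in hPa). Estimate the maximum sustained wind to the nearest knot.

61 kt

ΔP = 1013 − 972 = 41 mb.
41^0.609 ≈ 9.598.
V ≈ 6.4 × 9.598 ≈ 61.4 kt.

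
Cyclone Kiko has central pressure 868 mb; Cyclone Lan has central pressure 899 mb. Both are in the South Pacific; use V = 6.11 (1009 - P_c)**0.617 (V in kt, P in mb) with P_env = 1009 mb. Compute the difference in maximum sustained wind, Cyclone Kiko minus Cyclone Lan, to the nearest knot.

18 kt

Cyclone Kiko: ΔP = 141; V ≈ 6.11 × 141^0.617 ≈ 129.45 kt.
Cyclone Lan: ΔP = 110; V ≈ 6.11 × 110^0.617 ≈ 111.07 kt.
Difference ≈ 129.45 − 111.07 = 18.38 → 18 kt.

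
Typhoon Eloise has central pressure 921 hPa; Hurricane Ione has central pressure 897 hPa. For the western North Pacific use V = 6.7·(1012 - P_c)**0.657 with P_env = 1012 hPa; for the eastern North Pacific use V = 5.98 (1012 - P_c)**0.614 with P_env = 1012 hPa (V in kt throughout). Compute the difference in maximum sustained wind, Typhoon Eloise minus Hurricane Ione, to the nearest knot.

Typhoon Eloise: ΔP = 91; V ≈ 6.7 × 91^0.657 ≈ 129.77 kt.
Hurricane Ione: ΔP = 115; V ≈ 5.98 × 115^0.614 ≈ 110.15 kt.
Difference ≈ 129.77 − 110.15 = 19.62 → 20 kt.

20 kt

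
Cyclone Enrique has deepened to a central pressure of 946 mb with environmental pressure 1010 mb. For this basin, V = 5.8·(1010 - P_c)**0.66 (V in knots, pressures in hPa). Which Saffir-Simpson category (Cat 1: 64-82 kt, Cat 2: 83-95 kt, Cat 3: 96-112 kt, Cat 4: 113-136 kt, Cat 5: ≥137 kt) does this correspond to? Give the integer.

2

ΔP = 1010 − 946 = 64 mb.
V ≈ 5.8 × 64^0.66 = 5.8 × 15.56 ≈ 90 kt.
90 kt falls in the Category 2 band.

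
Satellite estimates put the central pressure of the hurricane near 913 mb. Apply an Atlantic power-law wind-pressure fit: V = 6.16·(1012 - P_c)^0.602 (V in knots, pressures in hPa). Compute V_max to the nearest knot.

ΔP = 1012 − 913 = 99 mb.
99^0.602 ≈ 15.899.
V ≈ 6.16 × 15.899 ≈ 97.9 kt.

98 kt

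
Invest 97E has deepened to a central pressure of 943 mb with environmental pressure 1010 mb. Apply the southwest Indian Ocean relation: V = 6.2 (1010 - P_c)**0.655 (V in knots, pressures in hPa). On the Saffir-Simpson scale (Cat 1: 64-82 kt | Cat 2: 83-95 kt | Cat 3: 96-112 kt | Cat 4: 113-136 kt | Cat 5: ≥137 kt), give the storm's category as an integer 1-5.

3

ΔP = 1010 − 943 = 67 mb.
V ≈ 6.2 × 67^0.655 = 6.2 × 15.71 ≈ 97 kt.
97 kt falls in the Category 3 band.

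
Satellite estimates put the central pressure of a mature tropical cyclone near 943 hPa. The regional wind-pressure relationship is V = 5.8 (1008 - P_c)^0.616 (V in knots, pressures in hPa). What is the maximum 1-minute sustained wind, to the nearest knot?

ΔP = 1008 − 943 = 65 hPa.
65^0.616 ≈ 13.084.
V ≈ 5.8 × 13.084 ≈ 75.9 kt.

76 kt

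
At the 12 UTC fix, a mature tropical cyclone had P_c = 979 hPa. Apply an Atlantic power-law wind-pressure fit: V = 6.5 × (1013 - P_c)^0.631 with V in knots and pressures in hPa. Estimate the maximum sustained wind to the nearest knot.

ΔP = 1013 − 979 = 34 hPa.
34^0.631 ≈ 9.255.
V ≈ 6.5 × 9.255 ≈ 60.2 kt.

60 kt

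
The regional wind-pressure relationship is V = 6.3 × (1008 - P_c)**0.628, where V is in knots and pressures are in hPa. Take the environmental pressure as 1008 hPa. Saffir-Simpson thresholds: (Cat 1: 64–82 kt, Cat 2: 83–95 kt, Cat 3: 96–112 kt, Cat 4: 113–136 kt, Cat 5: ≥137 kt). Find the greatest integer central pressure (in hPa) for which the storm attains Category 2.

Category 2 begins at V = 83 kt.
Required ΔP = (83/6.3)^(1/0.628) = 13.175^1.592 ≈ 60.68 hPa.
P_c ≤ 1008 − 60.68 = 947.32, so the highest integer P_c is 947 hPa.

947 hPa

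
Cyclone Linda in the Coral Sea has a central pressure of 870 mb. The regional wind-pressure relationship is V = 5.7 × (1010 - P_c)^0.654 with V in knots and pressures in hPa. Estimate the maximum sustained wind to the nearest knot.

ΔP = 1010 − 870 = 140 mb.
140^0.654 ≈ 25.326.
V ≈ 5.7 × 25.326 ≈ 144.4 kt.

144 kt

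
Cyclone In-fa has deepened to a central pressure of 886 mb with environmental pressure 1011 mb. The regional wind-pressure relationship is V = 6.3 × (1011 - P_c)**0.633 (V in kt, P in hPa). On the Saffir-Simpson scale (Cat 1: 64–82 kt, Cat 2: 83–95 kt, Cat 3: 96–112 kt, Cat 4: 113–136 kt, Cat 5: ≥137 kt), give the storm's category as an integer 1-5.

4

ΔP = 1011 − 886 = 125 mb.
V ≈ 6.3 × 125^0.633 = 6.3 × 21.25 ≈ 134 kt.
134 kt falls in the Category 4 band.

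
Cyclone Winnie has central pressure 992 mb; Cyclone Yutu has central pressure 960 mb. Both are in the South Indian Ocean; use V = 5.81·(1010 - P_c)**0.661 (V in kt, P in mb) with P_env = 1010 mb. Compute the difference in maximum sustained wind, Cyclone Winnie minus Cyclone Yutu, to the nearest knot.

-38 kt

Cyclone Winnie: ΔP = 18; V ≈ 5.81 × 18^0.661 ≈ 39.26 kt.
Cyclone Yutu: ΔP = 50; V ≈ 5.81 × 50^0.661 ≈ 77.13 kt.
Difference ≈ 39.26 − 77.13 = -37.87 → -38 kt.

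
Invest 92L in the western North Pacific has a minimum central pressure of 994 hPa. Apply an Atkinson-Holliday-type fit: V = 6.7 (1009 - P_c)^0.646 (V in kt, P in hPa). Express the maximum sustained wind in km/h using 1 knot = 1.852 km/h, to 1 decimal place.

71.4 km/h

ΔP = 1009 − 994 = 15 hPa.
V ≈ 6.7 × 15^0.646 = 6.7 × 5.751 ≈ 38.533 kt.
38.533 × 1.852 ≈ 71.36 km/h → 71.4 km/h.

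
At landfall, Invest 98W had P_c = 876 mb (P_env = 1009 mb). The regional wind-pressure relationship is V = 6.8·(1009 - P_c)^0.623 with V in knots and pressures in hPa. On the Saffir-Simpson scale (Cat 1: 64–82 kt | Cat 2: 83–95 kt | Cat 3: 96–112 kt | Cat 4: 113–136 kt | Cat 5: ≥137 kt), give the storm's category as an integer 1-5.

5

ΔP = 1009 − 876 = 133 mb.
V ≈ 6.8 × 133^0.623 = 6.8 × 21.05 ≈ 143 kt.
143 kt falls in the Category 5 band.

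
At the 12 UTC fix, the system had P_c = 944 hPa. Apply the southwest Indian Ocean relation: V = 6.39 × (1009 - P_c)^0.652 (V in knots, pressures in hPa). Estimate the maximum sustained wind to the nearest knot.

ΔP = 1009 − 944 = 65 hPa.
65^0.652 ≈ 15.206.
V ≈ 6.39 × 15.206 ≈ 97.2 kt.

97 kt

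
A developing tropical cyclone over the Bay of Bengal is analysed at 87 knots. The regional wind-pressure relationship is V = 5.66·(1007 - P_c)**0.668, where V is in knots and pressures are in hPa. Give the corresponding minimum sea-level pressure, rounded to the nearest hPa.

947 hPa

ΔP = (V / 5.66)^(1/0.668) = (87/5.66)^1.497.
87/5.66 = 15.371; 15.371^1.497 ≈ 59.77 hPa.
P_c = 1007 − 59.77 = 947.23 ≈ 947 hPa.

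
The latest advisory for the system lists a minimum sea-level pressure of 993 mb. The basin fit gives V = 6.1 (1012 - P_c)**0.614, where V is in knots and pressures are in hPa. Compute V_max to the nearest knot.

37 kt

ΔP = 1012 − 993 = 19 mb.
19^0.614 ≈ 6.098.
V ≈ 6.1 × 6.098 ≈ 37.2 kt.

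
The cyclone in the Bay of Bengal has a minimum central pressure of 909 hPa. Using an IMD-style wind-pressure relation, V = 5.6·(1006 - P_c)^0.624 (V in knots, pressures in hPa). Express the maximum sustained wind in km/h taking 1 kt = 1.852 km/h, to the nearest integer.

180 km/h

ΔP = 1006 − 909 = 97 hPa.
V ≈ 5.6 × 97^0.624 = 5.6 × 17.368 ≈ 97.260 kt.
97.260 × 1.852 ≈ 180.13 km/h → 180 km/h.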